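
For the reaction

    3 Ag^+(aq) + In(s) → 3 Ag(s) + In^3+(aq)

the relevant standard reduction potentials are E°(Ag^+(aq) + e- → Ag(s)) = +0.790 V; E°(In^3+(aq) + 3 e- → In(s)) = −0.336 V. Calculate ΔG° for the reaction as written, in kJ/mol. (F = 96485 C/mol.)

In the reaction as written Ag^+(aq) is reduced, so the Ag⁺/Ag couple is the cathode and In³⁺/In is the anode.
E°cell = +0.790 − (−0.336) = +1.126 V; balancing electrons gives n = 3.
ΔG° = −nFE°cell = −(3)(96485)(+1.126) J/mol = −326 kJ/mol.

−326 kJ/mol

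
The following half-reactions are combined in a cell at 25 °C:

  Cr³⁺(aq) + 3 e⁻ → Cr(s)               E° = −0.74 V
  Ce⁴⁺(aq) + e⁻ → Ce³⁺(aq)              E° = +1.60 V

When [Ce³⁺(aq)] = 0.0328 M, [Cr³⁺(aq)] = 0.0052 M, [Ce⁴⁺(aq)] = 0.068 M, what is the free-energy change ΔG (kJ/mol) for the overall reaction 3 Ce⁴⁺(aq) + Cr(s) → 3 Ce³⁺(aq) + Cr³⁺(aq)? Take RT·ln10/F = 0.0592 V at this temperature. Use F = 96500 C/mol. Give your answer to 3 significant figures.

−696 kJ/mol

E°cell = +1.60 − (−0.74) = +2.34 V; the balanced reaction transfers n = 3 electrons.
The reaction quotient is ([Ce³⁺(aq)]^3·[Cr³⁺(aq)]) / [Ce⁴⁺(aq)]^3 = 0.000584; by Nernst, E = +2.34 − (0.0592/3)(−3.234) = +2.4038 V.
Then ΔG = −nFE = −3 × 96500 × +2.4038 J/mol = −696 kJ/mol.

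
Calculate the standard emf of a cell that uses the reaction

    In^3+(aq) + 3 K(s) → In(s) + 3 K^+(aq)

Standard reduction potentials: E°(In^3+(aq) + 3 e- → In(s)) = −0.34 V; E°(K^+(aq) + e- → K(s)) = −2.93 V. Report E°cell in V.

In^3+(aq) gains electrons, so the In³⁺/In couple is the cathode; the K⁺/K couple is the anode.
E°cell = E°(cathode) − E°(anode) = −0.34 − (−2.93) = +2.59 V.

+2.59 V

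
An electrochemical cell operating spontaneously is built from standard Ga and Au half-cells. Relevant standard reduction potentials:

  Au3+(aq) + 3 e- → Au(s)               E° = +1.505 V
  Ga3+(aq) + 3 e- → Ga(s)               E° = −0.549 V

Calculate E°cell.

+2.054 V

The Au³⁺/Au couple has the higher E°, so Au ion is reduced (cathode) and Ga is oxidized (anode).
E°cell = E°(cathode) − E°(anode) = +1.505 − (−0.549) = +2.054 V.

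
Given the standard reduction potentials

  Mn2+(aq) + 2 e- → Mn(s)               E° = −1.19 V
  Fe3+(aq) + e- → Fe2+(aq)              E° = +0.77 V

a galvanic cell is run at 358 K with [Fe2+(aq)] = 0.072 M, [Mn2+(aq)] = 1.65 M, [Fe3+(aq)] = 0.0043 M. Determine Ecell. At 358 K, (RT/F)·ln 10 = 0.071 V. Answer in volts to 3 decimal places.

+1.865 V

The Fe³⁺/Fe²⁺ couple has the more positive E°, so it is the cathode; Mn²⁺/Mn is the anode.
E°cell = +0.77 − (−1.19) = +1.96 V, with n = 2 electrons transferred.
For the overall reaction 2 Fe3+(aq) + Mn(s) → 2 Fe2+(aq) + Mn2+(aq), Q = ([Fe2+(aq)]^2·[Mn2+(aq)]) / [Fe3+(aq)]^2 = 463, giving log Q = 2.665.
Applying E = E° − (RT ln10/nF)·log Q gives +1.96 − (0.071/2)(2.665) = +1.865 V.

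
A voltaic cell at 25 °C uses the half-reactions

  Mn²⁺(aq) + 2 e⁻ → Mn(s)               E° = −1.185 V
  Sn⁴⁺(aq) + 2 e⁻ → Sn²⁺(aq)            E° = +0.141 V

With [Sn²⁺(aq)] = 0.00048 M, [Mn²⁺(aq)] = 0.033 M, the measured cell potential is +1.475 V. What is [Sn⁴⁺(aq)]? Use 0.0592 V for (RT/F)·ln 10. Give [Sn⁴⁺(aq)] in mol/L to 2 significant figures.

With Sn⁴⁺/Sn²⁺ at the cathode and Mn²⁺/Mn at the anode, E°cell = +0.141 − (−1.185) = +1.326 V (n = 2).
Rearranging E = E° − (0.0592/n)·log Q gives log Q = 2(+1.326 − (+1.475))/0.0592 = −5.034.
Balancing electrons gives Sn⁴⁺(aq) + Mn(s) → Sn²⁺(aq) + Mn²⁺(aq); thus Q = ([Sn²⁺(aq)]·[Mn²⁺(aq)]) / [Sn⁴⁺(aq)].
Isolating [Sn⁴⁺(aq)] in Q = 10^{−5.034} yields log [Sn⁴⁺(aq)] = 0.234, i.e. 1.7 M.

1.7 M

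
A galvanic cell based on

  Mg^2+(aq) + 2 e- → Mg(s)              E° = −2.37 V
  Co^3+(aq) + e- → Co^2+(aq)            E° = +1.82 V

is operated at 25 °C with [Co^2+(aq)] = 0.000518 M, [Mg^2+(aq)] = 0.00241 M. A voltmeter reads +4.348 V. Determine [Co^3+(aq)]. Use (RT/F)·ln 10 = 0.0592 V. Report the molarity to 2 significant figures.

With Co³⁺/Co²⁺ at the cathode and Mg²⁺/Mg at the anode, E°cell = +1.82 − (−2.37) = +4.19 V (n = 2).
Since E = E° − (0.0592/n)·log Q, log Q = n(E° − E)/0.0592 = −5.338.
The balanced reaction is 2 Co^3+(aq) + Mg(s) → 2 Co^2+(aq) + Mg^2+(aq), so Q = ([Co^2+(aq)]^2·[Mg^2+(aq)]) / [Co^3+(aq)]^2.
Substituting the known concentrations and solving, log [Co^3+(aq)] = −1.926 and [Co^3+(aq)] = 0.012 M.

0.012 M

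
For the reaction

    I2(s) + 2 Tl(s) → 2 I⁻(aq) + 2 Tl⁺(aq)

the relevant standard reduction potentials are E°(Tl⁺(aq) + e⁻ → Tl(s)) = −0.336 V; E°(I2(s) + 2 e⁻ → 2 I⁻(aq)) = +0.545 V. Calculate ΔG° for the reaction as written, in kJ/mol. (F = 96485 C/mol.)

In the reaction as written I2(s) is reduced, so the I₂/I⁻ couple is the cathode and Tl⁺/Tl is the anode.
E°cell = +0.545 − (−0.336) = +0.881 V; balancing electrons gives n = 2.
ΔG° = −nFE°cell = −(2)(96485)(+0.881) J/mol = −170 kJ/mol.

−170 kJ/mol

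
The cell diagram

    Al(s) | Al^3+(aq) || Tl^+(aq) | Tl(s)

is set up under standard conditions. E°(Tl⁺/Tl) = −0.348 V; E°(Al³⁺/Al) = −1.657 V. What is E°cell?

+1.309 V

By convention the left-hand electrode in cell notation is the anode (oxidation) and the right-hand electrode is the cathode (reduction).
E°cell = E°(right) − E°(left) = −0.348 − (−1.657) = +1.309 V.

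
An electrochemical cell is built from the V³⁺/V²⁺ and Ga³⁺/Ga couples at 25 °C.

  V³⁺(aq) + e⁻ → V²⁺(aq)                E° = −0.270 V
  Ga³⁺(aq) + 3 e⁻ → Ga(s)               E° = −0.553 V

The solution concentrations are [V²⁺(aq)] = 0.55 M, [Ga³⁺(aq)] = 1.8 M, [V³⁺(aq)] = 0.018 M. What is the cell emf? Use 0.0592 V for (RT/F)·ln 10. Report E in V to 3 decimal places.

+0.190 V

The V³⁺/V²⁺ couple has the more positive E°, so it is the cathode; Ga³⁺/Ga is the anode.
The standard potential is −0.270 − (−0.553) = +0.283 V and the balanced reaction transfers n = 3 electrons.
The balanced reaction is 3 V³⁺(aq) + Ga(s) → 3 V²⁺(aq) + Ga³⁺(aq), so Q = ([V²⁺(aq)]^3·[Ga³⁺(aq)]) / [V³⁺(aq)]^3 = 5.14×10^4 and log Q = 4.711.
Applying E = E° − (RT ln10/nF)·log Q gives +0.283 − (0.0592/3)(4.711) = +0.190 V.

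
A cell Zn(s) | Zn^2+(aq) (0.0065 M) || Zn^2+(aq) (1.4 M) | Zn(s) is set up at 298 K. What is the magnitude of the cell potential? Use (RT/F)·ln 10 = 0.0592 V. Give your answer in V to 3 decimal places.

For a concentration cell E°cell = 0, since both electrodes use the same couple.
The compartment with the higher Zn^2+(aq) concentration (1.4 M) acts as the cathode; ions are reduced there and produced at the dilute (0.0065 M) anode.
With n = 2, Ecell = −(0.0592/2)·log([dilute]/[conc]) = −(0.0592/2)·log(0.0065/1.4) = +0.069 V.

0.069 V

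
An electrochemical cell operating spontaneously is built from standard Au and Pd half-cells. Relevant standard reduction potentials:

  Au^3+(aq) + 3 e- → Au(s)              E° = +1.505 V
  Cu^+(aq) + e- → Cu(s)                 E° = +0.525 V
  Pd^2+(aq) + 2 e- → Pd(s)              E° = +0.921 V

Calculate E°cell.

Of the two couples in this cell, the one with the more positive reduction potential is reduced at the cathode: here that is Au³⁺/Au (+1.505 V); Pd²⁺/Pd (+0.921 V) is the anode.
E°cell = E°(cathode) − E°(anode) = +1.505 − (+0.921) = +0.584 V.

+0.584 V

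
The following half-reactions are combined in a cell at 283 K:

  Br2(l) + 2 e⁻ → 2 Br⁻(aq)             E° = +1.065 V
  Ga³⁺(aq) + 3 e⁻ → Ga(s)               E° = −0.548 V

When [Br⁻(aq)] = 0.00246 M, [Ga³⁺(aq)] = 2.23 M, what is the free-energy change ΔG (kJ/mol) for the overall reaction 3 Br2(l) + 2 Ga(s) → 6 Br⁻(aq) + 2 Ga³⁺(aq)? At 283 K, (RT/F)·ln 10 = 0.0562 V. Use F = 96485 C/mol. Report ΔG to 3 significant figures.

−1010 kJ/mol

The standard cell potential is +1.065 − (−0.548) = +1.613 V, with n = 6 electrons in the balanced equation.
The reaction quotient is [Br⁻(aq)]^6·[Ga³⁺(aq)]^2 = 1.1×10^−15; by Nernst, E = +1.613 − (0.0562/6)(−14.958) = +1.7531 V.
ΔG = −nFE = −(6)(96485)(+1.7531) J/mol = −1010 kJ/mol.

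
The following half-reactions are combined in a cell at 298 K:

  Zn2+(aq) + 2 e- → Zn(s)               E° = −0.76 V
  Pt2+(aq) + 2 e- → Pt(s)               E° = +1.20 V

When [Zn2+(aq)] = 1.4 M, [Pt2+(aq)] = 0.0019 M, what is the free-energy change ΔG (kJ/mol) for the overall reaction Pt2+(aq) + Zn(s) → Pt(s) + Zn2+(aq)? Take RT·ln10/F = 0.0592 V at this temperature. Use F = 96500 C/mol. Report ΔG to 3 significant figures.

The standard cell potential is +1.20 − (−0.76) = +1.96 V, with n = 2 electrons in the balanced equation.
The reaction quotient is [Zn2+(aq)] / [Pt2+(aq)] = 737; by Nernst, E = +1.96 − (0.0592/2)(2.867) = +1.8751 V.
Finally ΔG = −nFE = −(2)(96500 C/mol)(+1.8751 V) = −362 kJ/mol.

−362 kJ/mol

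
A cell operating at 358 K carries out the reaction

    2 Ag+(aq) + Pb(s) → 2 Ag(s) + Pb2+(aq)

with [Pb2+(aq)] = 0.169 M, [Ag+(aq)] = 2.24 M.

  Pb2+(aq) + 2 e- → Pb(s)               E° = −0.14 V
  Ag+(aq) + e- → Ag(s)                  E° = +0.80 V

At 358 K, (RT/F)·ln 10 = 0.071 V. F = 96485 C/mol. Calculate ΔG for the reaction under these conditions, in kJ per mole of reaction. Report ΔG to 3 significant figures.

−191 kJ/mol

The standard cell potential is +0.80 − (−0.14) = +0.94 V, with n = 2 electrons in the balanced equation.
The reaction quotient is [Pb2+(aq)] / [Ag+(aq)]^2 = 0.0337; by Nernst, E = +0.94 − (0.071/2)(−1.473) = +0.9923 V.
ΔG = −nFE = −(2)(96485)(+0.9923) J/mol = −191 kJ/mol.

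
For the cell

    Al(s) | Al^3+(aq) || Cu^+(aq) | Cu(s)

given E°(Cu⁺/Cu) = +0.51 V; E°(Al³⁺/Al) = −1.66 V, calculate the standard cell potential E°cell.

By convention the left-hand electrode in cell notation is the anode (oxidation) and the right-hand electrode is the cathode (reduction).
E°cell = E°(right) − E°(left) = +0.51 − (−1.66) = +2.17 V.

+2.17 V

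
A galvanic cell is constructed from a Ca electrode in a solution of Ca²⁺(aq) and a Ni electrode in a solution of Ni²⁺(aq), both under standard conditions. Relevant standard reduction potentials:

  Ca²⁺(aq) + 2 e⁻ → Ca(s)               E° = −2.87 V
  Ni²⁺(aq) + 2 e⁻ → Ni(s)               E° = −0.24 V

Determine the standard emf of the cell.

The Ni²⁺/Ni couple has the higher E°, so Ni ion is reduced (cathode) and Ca is oxidized (anode).
E°cell = E°(cathode) − E°(anode) = −0.24 − (−2.87) = +2.63 V.

+2.63 V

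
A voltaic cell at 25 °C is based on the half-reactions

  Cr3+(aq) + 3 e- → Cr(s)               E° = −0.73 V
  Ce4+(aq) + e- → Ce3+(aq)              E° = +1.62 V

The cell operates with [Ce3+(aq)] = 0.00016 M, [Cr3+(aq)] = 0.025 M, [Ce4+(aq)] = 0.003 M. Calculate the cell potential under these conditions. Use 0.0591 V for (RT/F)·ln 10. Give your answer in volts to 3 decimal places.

Ce⁴⁺/Ce³⁺ is reduced (cathode, E° = +1.62 V) and Cr³⁺/Cr is oxidized (anode).
E°cell = E°cat − E°an = +1.62 − (−0.73) = +2.35 V; n = 3.
For the overall reaction 3 Ce4+(aq) + Cr(s) → 3 Ce3+(aq) + Cr3+(aq), Q = ([Ce3+(aq)]^3·[Cr3+(aq)]) / [Ce4+(aq)]^3 = 3.79×10^−6, giving log Q = −5.421.
E = E° − (0.0591/n)·log Q = +2.35 − (0.0591/3)(−5.421) = +2.457 V.

+2.457 V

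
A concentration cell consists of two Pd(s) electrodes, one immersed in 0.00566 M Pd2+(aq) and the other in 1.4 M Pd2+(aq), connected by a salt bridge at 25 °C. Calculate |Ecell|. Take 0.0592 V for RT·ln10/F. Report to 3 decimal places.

For a concentration cell E°cell = 0, since both electrodes use the same couple.
The compartment with the higher Pd2+(aq) concentration (1.4 M) acts as the cathode; ions are reduced there and produced at the dilute (0.00566 M) anode.
With n = 2, Ecell = −(0.0592/2)·log([dilute]/[conc]) = −(0.0592/2)·log(0.00566/1.4) = +0.071 V.

0.071 V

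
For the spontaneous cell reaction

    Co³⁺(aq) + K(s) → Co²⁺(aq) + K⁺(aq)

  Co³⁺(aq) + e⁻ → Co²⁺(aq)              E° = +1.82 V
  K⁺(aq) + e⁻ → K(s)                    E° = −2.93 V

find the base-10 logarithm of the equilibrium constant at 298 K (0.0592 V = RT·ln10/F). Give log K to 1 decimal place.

The Co³⁺/Co²⁺ couple is reduced (cathode); E°cell = +1.82 − (−2.93) = +4.75 V with n = 1.
At equilibrium E = 0, so log K = nE°cell / 0.0592 = (1)(+4.75) / 0.0592 = 80.2.

log K = 80.2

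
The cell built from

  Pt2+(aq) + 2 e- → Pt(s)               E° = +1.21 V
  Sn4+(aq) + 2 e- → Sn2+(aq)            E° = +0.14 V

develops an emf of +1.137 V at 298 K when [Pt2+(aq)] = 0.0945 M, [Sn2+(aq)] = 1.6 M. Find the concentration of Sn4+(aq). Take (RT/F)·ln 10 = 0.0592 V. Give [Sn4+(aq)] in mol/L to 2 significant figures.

0.00082 M

With Pt²⁺/Pt at the cathode and Sn⁴⁺/Sn²⁺ at the anode, E°cell = +1.21 − (+0.14) = +1.07 V (n = 2).
Since E = E° − (0.0592/n)·log Q, log Q = n(E° − E)/0.0592 = −2.264.
Balancing electrons gives Pt2+(aq) + Sn2+(aq) → Pt(s) + Sn4+(aq); thus Q = [Sn4+(aq)] / ([Pt2+(aq)]·[Sn2+(aq)]).
Substituting the known concentrations and solving, log [Sn4+(aq)] = −3.084 and [Sn4+(aq)] = 0.00082 M.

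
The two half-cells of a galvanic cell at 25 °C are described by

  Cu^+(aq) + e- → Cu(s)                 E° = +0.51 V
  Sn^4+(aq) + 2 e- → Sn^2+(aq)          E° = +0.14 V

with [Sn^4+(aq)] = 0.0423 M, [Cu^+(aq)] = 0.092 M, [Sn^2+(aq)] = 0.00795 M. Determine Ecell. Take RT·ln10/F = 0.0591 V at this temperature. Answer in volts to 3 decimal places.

Since E°(Cu⁺/Cu) > E°(Sn⁴⁺/Sn²⁺), Cu⁺/Cu serves as the cathode.
E°cell = E°cat − E°an = +0.51 − (+0.14) = +0.37 V; n = 2.
The balanced reaction is 2 Cu^+(aq) + Sn^2+(aq) → 2 Cu(s) + Sn^4+(aq), so Q = [Sn^4+(aq)] / ([Cu^+(aq)]^2·[Sn^2+(aq)]) = 629 and log Q = 2.798.
By the Nernst equation, E = +0.37 − (0.0591/2)·(2.798) = +0.287 V.

+0.287 V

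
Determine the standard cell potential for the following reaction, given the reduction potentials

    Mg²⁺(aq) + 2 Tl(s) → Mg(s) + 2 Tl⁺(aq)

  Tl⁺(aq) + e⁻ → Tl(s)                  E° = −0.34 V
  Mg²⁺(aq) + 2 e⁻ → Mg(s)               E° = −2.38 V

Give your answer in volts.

In the reaction as written, Mg²⁺(aq) is reduced (cathode) and Tl⁺(aq) is produced by oxidation at the anode.
E°cell = E°(cathode) − E°(anode) = −2.38 − (−0.34) = −2.04 V.
The negative E°cell means the reaction is non-spontaneous in the direction written.

−2.04 V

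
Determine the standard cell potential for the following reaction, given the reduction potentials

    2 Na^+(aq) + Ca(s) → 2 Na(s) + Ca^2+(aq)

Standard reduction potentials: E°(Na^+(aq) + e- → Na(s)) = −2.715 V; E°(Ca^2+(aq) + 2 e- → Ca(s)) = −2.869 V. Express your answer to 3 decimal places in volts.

+0.154 V

Na^+(aq) gains electrons, so the Na⁺/Na couple is the cathode; the Ca²⁺/Ca couple is the anode.
E°cell = E°(cathode) − E°(anode) = −2.715 − (−2.869) = +0.154 V.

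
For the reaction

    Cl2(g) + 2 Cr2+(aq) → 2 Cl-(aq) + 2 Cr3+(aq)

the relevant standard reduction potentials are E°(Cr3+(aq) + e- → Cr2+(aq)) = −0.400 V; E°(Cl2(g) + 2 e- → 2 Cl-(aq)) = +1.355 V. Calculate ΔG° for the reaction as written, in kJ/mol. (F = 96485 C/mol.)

In the reaction as written Cl2(g) is reduced, so the Cl₂/Cl⁻ couple is the cathode and Cr³⁺/Cr²⁺ is the anode.
E°cell = +1.355 − (−0.400) = +1.755 V; balancing electrons gives n = 2.
ΔG° = −nFE°cell = −(2)(96485)(+1.755) J/mol = −339 kJ/mol.

−339 kJ/mol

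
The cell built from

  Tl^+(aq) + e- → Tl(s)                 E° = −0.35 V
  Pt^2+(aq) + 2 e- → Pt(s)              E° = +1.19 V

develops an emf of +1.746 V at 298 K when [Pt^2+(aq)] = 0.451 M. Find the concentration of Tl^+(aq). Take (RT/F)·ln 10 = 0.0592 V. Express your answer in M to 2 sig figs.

0.00022 M

Pt²⁺/Pt is the cathode (higher E°); E°cell = +1.19 − (−0.35) = +1.54 V with n = 2.
Since E = E° − (0.0592/n)·log Q, log Q = n(E° − E)/0.0592 = −6.959.
Balancing electrons gives Pt^2+(aq) + 2 Tl(s) → Pt(s) + 2 Tl^+(aq); thus Q = [Tl^+(aq)]^2 / [Pt^2+(aq)].
Isolating [Tl^+(aq)] in Q = 10^{−6.959} yields log [Tl^+(aq)] = −3.652, i.e. 0.00022 M.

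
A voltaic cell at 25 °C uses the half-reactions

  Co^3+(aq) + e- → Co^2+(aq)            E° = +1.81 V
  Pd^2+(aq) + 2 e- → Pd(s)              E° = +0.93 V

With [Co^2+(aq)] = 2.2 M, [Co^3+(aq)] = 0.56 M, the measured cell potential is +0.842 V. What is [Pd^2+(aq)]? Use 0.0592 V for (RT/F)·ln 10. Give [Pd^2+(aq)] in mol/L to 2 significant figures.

With Co³⁺/Co²⁺ at the cathode and Pd²⁺/Pd at the anode, E°cell = +1.81 − (+0.93) = +0.88 V (n = 2).
From the Nernst equation, log Q = n(E° − E)/0.0592 = 2·(+0.88 − (+0.842))/0.0592 = 1.284.
Balancing electrons gives 2 Co^3+(aq) + Pd(s) → 2 Co^2+(aq) + Pd^2+(aq); thus Q = ([Co^2+(aq)]^2·[Pd^2+(aq)]) / [Co^3+(aq)]^2.
Substituting the known concentrations and solving, log [Pd^2+(aq)] = 0.096 and [Pd^2+(aq)] = 1.2 M.

1.2 M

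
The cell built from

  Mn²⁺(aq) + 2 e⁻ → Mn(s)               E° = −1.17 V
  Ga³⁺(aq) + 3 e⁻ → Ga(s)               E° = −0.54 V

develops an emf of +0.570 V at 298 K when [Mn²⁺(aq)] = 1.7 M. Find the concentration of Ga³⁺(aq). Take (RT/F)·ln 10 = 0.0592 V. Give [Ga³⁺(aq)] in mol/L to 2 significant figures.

0.0020 M

Ga³⁺/Ga is the cathode (higher E°); E°cell = −0.54 − (−1.17) = +0.63 V with n = 6.
From the Nernst equation, log Q = n(E° − E)/0.0592 = 6·(+0.63 − (+0.570))/0.0592 = 6.081.
The balanced reaction is 2 Ga³⁺(aq) + 3 Mn(s) → 2 Ga(s) + 3 Mn²⁺(aq), so Q = [Mn²⁺(aq)]^3 / [Ga³⁺(aq)]^2.
Substituting the known concentrations and solving, log [Ga³⁺(aq)] = −2.695 and [Ga³⁺(aq)] = 0.0020 M.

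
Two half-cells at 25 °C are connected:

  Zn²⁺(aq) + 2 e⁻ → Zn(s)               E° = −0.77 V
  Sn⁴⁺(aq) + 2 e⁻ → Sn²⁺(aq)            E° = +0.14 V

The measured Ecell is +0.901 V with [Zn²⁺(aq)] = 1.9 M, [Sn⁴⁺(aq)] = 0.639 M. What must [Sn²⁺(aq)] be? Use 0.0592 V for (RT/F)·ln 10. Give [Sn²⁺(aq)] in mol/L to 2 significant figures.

0.68 M

The Sn⁴⁺/Sn²⁺ couple has the larger reduction potential, so it is the cathode: E°cell = +0.14 − (−0.77) = +0.91 V and n = 2.
From the Nernst equation, log Q = n(E° − E)/0.0592 = 2·(+0.91 − (+0.901))/0.0592 = 0.304.
Balancing electrons gives Sn⁴⁺(aq) + Zn(s) → Sn²⁺(aq) + Zn²⁺(aq); thus Q = ([Sn²⁺(aq)]·[Zn²⁺(aq)]) / [Sn⁴⁺(aq)].
Substituting the known concentrations and solving, log [Sn²⁺(aq)] = −0.169 and [Sn²⁺(aq)] = 0.68 M.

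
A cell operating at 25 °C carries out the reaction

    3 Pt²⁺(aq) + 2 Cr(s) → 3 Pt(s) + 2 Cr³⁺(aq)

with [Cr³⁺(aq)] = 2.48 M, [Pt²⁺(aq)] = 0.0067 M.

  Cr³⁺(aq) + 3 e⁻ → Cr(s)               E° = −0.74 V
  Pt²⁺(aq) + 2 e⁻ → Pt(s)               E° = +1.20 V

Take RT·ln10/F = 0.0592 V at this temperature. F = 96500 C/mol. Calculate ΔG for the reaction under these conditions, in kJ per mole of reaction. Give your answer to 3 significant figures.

−1080 kJ/mol

The standard cell potential is +1.20 − (−0.74) = +1.94 V, with n = 6 electrons in the balanced equation.
The reaction quotient is [Cr³⁺(aq)]^2 / [Pt²⁺(aq)]^3 = 2.04×10^7; by Nernst, E = +1.94 − (0.0592/6)(7.311) = +1.8679 V.
Then ΔG = −nFE = −6 × 96500 × +1.8679 J/mol = −1080 kJ/mol.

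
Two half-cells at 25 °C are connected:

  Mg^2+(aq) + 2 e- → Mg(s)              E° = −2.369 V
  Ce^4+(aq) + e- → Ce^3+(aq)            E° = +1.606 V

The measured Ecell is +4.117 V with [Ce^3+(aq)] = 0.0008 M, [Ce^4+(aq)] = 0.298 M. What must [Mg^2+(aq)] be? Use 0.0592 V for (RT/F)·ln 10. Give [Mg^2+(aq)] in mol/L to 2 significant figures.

With Ce⁴⁺/Ce³⁺ at the cathode and Mg²⁺/Mg at the anode, E°cell = +1.606 − (−2.369) = +3.975 V (n = 2).
From the Nernst equation, log Q = n(E° − E)/0.0592 = 2·(+3.975 − (+4.117))/0.0592 = −4.797.
The balanced reaction is 2 Ce^4+(aq) + Mg(s) → 2 Ce^3+(aq) + Mg^2+(aq), so Q = ([Ce^3+(aq)]^2·[Mg^2+(aq)]) / [Ce^4+(aq)]^2.
Solving for the unknown gives log [Mg^2+(aq)] = 0.345, so [Mg^2+(aq)] ≈ 2.2 M.

2.2 M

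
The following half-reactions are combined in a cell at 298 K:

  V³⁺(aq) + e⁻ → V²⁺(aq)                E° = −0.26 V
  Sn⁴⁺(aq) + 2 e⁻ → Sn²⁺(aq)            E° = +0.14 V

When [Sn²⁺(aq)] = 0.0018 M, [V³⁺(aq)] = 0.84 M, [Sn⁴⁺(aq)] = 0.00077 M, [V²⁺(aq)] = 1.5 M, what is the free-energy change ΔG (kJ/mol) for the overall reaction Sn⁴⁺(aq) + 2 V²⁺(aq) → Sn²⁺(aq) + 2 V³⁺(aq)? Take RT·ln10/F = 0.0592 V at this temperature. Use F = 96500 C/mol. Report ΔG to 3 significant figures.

−78.0 kJ/mol

E°cell = +0.14 − (−0.26) = +0.40 V; the balanced reaction transfers n = 2 electrons.
Here Q = ([Sn²⁺(aq)]·[V³⁺(aq)]^2) / ([Sn⁴⁺(aq)]·[V²⁺(aq)]^2) = 0.733 (log Q = −0.135), giving E = +0.40 − (0.0592/2)·(−0.135) = +0.4040 V.
Then ΔG = −nFE = −2 × 96500 × +0.4040 J/mol = −78.0 kJ/mol.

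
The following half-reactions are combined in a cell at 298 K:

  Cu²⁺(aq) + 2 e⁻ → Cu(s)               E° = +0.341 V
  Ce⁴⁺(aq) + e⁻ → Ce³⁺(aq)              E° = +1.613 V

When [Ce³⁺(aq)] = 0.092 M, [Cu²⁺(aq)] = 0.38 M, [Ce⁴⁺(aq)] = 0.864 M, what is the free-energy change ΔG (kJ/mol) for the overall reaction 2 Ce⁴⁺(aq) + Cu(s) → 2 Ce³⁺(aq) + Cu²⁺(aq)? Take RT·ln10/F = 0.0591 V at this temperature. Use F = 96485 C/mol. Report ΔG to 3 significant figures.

−259 kJ/mol

The standard cell potential is +1.613 − (+0.341) = +1.272 V, with n = 2 electrons in the balanced equation.
The reaction quotient is ([Ce³⁺(aq)]^2·[Cu²⁺(aq)]) / [Ce⁴⁺(aq)]^2 = 0.00431; by Nernst, E = +1.272 − (0.0591/2)(−2.366) = +1.3419 V.
Finally ΔG = −nFE = −(2)(96485 C/mol)(+1.3419 V) = −259 kJ/mol.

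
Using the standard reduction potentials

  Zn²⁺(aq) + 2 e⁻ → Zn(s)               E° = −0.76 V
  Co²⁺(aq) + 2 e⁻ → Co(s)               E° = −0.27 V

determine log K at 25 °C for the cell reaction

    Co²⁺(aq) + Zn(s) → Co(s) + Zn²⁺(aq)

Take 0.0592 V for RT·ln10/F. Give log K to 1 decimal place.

The Co²⁺/Co couple is reduced (cathode); E°cell = −0.27 − (−0.76) = +0.49 V with n = 2.
At equilibrium E = 0, so log K = nE°cell / 0.0592 = (2)(+0.49) / 0.0592 = 16.6.

log K = 16.6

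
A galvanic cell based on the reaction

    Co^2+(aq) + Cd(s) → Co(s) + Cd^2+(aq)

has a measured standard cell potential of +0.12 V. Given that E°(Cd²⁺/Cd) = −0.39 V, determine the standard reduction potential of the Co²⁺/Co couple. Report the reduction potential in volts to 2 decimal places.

In the reaction as written the Co²⁺/Co couple is reduced (cathode) and Cd²⁺/Cd is oxidized (anode), so E°cell = E°(Co²⁺/Co) − E°(Cd²⁺/Cd).
E°(Co²⁺/Co) = E°cell + E°(anode) = +0.12 + (−0.39) = −0.27 V.

−0.27 V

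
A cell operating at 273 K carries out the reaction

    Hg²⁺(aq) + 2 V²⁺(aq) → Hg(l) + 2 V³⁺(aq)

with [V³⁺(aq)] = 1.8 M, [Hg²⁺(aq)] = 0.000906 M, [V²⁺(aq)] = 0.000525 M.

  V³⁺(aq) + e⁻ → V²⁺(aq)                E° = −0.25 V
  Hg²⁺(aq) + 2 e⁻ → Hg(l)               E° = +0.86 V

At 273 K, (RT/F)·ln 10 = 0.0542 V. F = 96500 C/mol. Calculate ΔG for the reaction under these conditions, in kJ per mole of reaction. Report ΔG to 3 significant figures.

With Hg²⁺/Hg reduced at the cathode, E°cell = +0.86 − (−0.25) = +1.11 V and n = 2.
Here Q = [V³⁺(aq)]^2 / ([Hg²⁺(aq)]·[V²⁺(aq)]^2) = 1.3×10^10 (log Q = 10.113), giving E = +1.11 − (0.0542/2)·(10.113) = +0.8359 V.
ΔG = −nFE = −(2)(96500)(+0.8359) J/mol = −161 kJ/mol.

−161 kJ/mol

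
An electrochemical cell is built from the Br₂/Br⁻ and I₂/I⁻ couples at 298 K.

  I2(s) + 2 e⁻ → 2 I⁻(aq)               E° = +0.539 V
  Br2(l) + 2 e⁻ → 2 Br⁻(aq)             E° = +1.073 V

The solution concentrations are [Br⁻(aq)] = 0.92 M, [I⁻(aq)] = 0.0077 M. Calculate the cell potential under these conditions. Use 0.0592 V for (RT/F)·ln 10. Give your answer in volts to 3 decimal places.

+0.411 V

Since E°(Br₂/Br⁻) > E°(I₂/I⁻), Br₂/Br⁻ serves as the cathode.
The standard potential is +1.073 − (+0.539) = +0.534 V and the balanced reaction transfers n = 2 electrons.
For the overall reaction Br2(l) + 2 I⁻(aq) → 2 Br⁻(aq) + I2(s), Q = [Br⁻(aq)]^2 / [I⁻(aq)]^2 = 1.43×10^4, giving log Q = 4.155.
By the Nernst equation, E = +0.534 − (0.0592/2)·(4.155) = +0.411 V.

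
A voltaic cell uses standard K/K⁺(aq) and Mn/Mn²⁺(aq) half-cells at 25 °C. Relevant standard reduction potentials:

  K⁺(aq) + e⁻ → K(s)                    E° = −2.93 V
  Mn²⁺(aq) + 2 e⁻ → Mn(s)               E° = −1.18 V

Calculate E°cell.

+1.75 V

The Mn²⁺/Mn couple has the higher E°, so Mn ion is reduced (cathode) and K is oxidized (anode).
E°cell = E°(cathode) − E°(anode) = −1.18 − (−2.93) = +1.75 V.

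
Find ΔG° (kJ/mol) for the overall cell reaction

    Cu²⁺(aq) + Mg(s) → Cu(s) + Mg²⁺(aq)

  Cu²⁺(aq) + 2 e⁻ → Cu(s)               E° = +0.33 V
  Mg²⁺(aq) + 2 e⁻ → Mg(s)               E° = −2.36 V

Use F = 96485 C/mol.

−519 kJ/mol

In the reaction as written Cu²⁺(aq) is reduced, so the Cu²⁺/Cu couple is the cathode and Mg²⁺/Mg is the anode.
E°cell = +0.33 − (−2.36) = +2.69 V; balancing electrons gives n = 2.
ΔG° = −nFE°cell = −(2)(96485)(+2.69) J/mol = −519 kJ/mol.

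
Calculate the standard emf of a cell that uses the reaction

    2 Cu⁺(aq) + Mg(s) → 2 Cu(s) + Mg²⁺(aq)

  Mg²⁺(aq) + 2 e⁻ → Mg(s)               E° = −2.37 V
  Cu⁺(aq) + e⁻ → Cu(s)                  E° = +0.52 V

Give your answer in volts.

+2.89 V

In the reaction as written, Cu⁺(aq) is reduced (cathode) and Mg²⁺(aq) is produced by oxidation at the anode.
E°cell = E°(cathode) − E°(anode) = +0.52 − (−2.37) = +2.89 V.
The positive value indicates the reaction is spontaneous as written.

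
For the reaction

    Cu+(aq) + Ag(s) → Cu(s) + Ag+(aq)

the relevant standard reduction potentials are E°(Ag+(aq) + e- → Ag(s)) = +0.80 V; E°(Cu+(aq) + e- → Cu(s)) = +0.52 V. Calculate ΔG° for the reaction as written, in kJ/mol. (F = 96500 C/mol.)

In the reaction as written Cu+(aq) is reduced, so the Cu⁺/Cu couple is the cathode and Ag⁺/Ag is the anode.
E°cell = +0.52 − (+0.80) = −0.28 V; balancing electrons gives n = 1.
ΔG° = −nFE°cell = −(1)(96500)(−0.28) J/mol = +27.0 kJ/mol.

+27.0 kJ/mol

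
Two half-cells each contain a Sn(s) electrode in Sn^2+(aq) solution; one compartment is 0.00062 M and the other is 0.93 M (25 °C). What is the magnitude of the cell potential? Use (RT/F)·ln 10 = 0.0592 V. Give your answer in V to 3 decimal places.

0.094 V

For a concentration cell E°cell = 0, since both electrodes use the same couple.
The compartment with the higher Sn^2+(aq) concentration (0.93 M) acts as the cathode; ions are reduced there and produced at the dilute (0.00062 M) anode.
With n = 2, Ecell = −(0.0592/2)·log([dilute]/[conc]) = −(0.0592/2)·log(0.00062/0.93) = +0.094 V.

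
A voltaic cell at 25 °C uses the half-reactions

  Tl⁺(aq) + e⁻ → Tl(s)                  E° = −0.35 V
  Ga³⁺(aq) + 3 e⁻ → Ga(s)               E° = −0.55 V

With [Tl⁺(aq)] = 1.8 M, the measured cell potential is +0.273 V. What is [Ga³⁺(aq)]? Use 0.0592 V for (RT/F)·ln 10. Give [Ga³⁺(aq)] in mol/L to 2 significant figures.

Tl⁺/Tl is the cathode (higher E°); E°cell = −0.35 − (−0.55) = +0.20 V with n = 3.
Since E = E° − (0.0592/n)·log Q, log Q = n(E° − E)/0.0592 = −3.699.
The balanced reaction is 3 Tl⁺(aq) + Ga(s) → 3 Tl(s) + Ga³⁺(aq), so Q = [Ga³⁺(aq)] / [Tl⁺(aq)]^3.
Isolating [Ga³⁺(aq)] in Q = 10^{−3.699} yields log [Ga³⁺(aq)] = −2.933, i.e. 0.0012 M.

0.0012 M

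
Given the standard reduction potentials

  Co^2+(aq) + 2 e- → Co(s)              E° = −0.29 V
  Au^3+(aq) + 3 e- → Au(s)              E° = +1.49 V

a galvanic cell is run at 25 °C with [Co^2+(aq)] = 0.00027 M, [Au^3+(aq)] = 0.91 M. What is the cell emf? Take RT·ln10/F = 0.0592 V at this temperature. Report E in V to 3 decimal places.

The Au³⁺/Au couple has the more positive E°, so it is the cathode; Co²⁺/Co is the anode.
E°cell = +1.49 − (−0.29) = +1.78 V, with n = 6 electrons transferred.
The balanced reaction is 2 Au^3+(aq) + 3 Co(s) → 2 Au(s) + 3 Co^2+(aq), so Q = [Co^2+(aq)]^3 / [Au^3+(aq)]^2 = 2.38×10^−11 and log Q = −10.624.
E = E° − (0.0592/n)·log Q = +1.78 − (0.0592/6)(−10.624) = +1.885 V.

+1.885 V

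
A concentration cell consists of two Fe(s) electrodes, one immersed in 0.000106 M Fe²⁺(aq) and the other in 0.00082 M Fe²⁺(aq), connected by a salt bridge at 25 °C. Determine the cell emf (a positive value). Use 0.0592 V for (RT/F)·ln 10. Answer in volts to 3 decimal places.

0.026 V

For a concentration cell E°cell = 0, since both electrodes use the same couple.
The compartment with the higher Fe²⁺(aq) concentration (0.00082 M) acts as the cathode; ions are reduced there and produced at the dilute (0.000106 M) anode.
With n = 2, Ecell = −(0.0592/2)·log([dilute]/[conc]) = −(0.0592/2)·log(0.000106/0.00082) = +0.026 V.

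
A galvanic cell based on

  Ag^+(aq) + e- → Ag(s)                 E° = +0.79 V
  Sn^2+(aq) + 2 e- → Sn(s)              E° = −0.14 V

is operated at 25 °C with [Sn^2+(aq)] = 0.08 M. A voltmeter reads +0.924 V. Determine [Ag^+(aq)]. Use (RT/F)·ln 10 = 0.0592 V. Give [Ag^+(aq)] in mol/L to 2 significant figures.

The Ag⁺/Ag couple has the larger reduction potential, so it is the cathode: E°cell = +0.79 − (−0.14) = +0.93 V and n = 2.
Rearranging E = E° − (0.0592/n)·log Q gives log Q = 2(+0.93 − (+0.924))/0.0592 = 0.203.
For 2 Ag^+(aq) + Sn(s) → 2 Ag(s) + Sn^2+(aq), the reaction quotient is Q = [Sn^2+(aq)] / [Ag^+(aq)]^2.
Solving for the unknown gives log [Ag^+(aq)] = −0.650, so [Ag^+(aq)] ≈ 0.22 M.

0.22 M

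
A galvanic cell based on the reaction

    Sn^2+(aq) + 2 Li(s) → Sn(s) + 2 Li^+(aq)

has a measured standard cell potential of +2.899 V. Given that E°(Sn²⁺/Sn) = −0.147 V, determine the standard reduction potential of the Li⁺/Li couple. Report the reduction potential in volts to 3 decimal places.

−3.046 V

In the reaction as written the Sn²⁺/Sn couple is reduced (cathode) and Li⁺/Li is oxidized (anode), so E°cell = E°(Sn²⁺/Sn) − E°(Li⁺/Li).
E°(Li⁺/Li) = E°(cathode) − E°cell = −0.147 − (+2.899) = −3.046 V.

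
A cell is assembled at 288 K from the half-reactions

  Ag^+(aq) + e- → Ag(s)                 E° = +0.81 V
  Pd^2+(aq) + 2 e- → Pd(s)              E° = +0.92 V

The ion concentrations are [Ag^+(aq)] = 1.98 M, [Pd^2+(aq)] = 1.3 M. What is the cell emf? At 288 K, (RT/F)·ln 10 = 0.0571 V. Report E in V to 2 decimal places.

Since E°(Pd²⁺/Pd) > E°(Ag⁺/Ag), Pd²⁺/Pd serves as the cathode.
E°cell = E°cat − E°an = +0.92 − (+0.81) = +0.11 V; n = 2.
Balancing gives Pd^2+(aq) + 2 Ag(s) → Pd(s) + 2 Ag^+(aq); hence Q = [Ag^+(aq)]^2 / [Pd^2+(aq)] = 3.02 (log Q = 0.479).
By the Nernst equation, E = +0.11 − (0.0571/2)·(0.479) = +0.10 V.

+0.10 V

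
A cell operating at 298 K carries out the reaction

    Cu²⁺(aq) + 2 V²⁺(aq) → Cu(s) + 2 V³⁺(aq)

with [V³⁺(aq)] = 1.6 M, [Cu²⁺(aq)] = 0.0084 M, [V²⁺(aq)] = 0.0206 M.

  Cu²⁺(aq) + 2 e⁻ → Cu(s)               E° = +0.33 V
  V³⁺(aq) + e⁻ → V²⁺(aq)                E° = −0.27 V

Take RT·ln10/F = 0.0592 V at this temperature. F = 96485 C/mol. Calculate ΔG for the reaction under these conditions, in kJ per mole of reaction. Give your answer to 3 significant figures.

−82.3 kJ/mol

E°cell = +0.33 − (−0.27) = +0.60 V; the balanced reaction transfers n = 2 electrons.
Here Q = [V³⁺(aq)]^2 / ([Cu²⁺(aq)]·[V²⁺(aq)]^2) = 7.18×10^5 (log Q = 5.856), giving E = +0.60 − (0.0592/2)·(5.856) = +0.4267 V.
Then ΔG = −nFE = −2 × 96485 × +0.4267 J/mol = −82.3 kJ/mol.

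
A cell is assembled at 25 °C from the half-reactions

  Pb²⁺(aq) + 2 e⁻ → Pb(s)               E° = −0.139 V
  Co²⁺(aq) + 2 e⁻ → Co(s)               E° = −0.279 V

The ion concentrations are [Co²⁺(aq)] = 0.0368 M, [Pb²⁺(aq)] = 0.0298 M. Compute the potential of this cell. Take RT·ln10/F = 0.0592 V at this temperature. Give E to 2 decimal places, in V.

Since E°(Pb²⁺/Pb) > E°(Co²⁺/Co), Pb²⁺/Pb serves as the cathode.
E°cell = −0.139 − (−0.279) = +0.140 V, with n = 2 electrons transferred.
The balanced reaction is Pb²⁺(aq) + Co(s) → Pb(s) + Co²⁺(aq), so Q = [Co²⁺(aq)] / [Pb²⁺(aq)] = 1.23 and log Q = 0.092.
Applying E = E° − (RT ln10/nF)·log Q gives +0.140 − (0.0592/2)(0.092) = +0.14 V.

+0.14 V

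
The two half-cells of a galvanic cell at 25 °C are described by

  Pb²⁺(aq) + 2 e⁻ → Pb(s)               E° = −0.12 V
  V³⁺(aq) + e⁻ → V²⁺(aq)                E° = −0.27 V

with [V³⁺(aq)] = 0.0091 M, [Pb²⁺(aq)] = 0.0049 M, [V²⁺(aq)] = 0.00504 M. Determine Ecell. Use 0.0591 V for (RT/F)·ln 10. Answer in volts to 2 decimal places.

+0.07 V

Pb²⁺/Pb is reduced (cathode, E° = −0.12 V) and V³⁺/V²⁺ is oxidized (anode).
E°cell = E°cat − E°an = −0.12 − (−0.27) = +0.15 V; n = 2.
The balanced reaction is Pb²⁺(aq) + 2 V²⁺(aq) → Pb(s) + 2 V³⁺(aq), so Q = [V³⁺(aq)]^2 / ([Pb²⁺(aq)]·[V²⁺(aq)]^2) = 665 and log Q = 2.823.
Applying E = E° − (RT ln10/nF)·log Q gives +0.15 − (0.0591/2)(2.823) = +0.07 V.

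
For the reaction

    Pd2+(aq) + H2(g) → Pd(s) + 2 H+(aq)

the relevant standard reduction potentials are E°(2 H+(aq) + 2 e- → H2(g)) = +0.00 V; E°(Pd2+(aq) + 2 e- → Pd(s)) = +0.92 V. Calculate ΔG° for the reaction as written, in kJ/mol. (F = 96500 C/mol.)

In the reaction as written Pd2+(aq) is reduced, so the Pd²⁺/Pd couple is the cathode and 2H⁺/H₂ is the anode.
E°cell = +0.92 − (+0.00) = +0.92 V; balancing electrons gives n = 2.
ΔG° = −nFE°cell = −(2)(96500)(+0.92) J/mol = −178 kJ/mol.

−178 kJ/mol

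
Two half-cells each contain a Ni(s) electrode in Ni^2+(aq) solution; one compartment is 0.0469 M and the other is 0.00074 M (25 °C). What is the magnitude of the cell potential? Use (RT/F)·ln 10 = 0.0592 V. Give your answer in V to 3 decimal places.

For a concentration cell E°cell = 0, since both electrodes use the same couple.
The compartment with the higher Ni^2+(aq) concentration (0.0469 M) acts as the cathode; ions are reduced there and produced at the dilute (0.00074 M) anode.
With n = 2, Ecell = −(0.0592/2)·log([dilute]/[conc]) = −(0.0592/2)·log(0.00074/0.0469) = +0.053 V.

0.053 V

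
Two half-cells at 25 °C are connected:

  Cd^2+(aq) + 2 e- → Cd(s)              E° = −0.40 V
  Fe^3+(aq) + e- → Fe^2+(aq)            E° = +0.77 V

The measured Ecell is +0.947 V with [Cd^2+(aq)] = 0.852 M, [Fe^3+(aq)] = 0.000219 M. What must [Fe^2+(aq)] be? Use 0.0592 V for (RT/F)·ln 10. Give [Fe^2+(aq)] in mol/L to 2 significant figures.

The Fe³⁺/Fe²⁺ couple has the larger reduction potential, so it is the cathode: E°cell = +0.77 − (−0.40) = +1.17 V and n = 2.
From the Nernst equation, log Q = n(E° − E)/0.0592 = 2·(+1.17 − (+0.947))/0.0592 = 7.534.
Balancing electrons gives 2 Fe^3+(aq) + Cd(s) → 2 Fe^2+(aq) + Cd^2+(aq); thus Q = ([Fe^2+(aq)]^2·[Cd^2+(aq)]) / [Fe^3+(aq)]^2.
Substituting the known concentrations and solving, log [Fe^2+(aq)] = 0.142 and [Fe^2+(aq)] = 1.4 M.

1.4 M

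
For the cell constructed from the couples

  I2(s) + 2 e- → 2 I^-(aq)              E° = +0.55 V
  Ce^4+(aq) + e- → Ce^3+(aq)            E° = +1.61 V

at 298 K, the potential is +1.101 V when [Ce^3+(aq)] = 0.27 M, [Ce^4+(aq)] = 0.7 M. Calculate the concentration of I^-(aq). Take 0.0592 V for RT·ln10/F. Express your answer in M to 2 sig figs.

1.9 M

The Ce⁴⁺/Ce³⁺ couple has the larger reduction potential, so it is the cathode: E°cell = +1.61 − (+0.55) = +1.06 V and n = 2.
From the Nernst equation, log Q = n(E° − E)/0.0592 = 2·(+1.06 − (+1.101))/0.0592 = −1.385.
Balancing electrons gives 2 Ce^4+(aq) + 2 I^-(aq) → 2 Ce^3+(aq) + I2(s); thus Q = [Ce^3+(aq)]^2 / ([Ce^4+(aq)]^2·[I^-(aq)]^2).
Substituting the known concentrations and solving, log [I^-(aq)] = 0.279 and [I^-(aq)] = 1.9 M.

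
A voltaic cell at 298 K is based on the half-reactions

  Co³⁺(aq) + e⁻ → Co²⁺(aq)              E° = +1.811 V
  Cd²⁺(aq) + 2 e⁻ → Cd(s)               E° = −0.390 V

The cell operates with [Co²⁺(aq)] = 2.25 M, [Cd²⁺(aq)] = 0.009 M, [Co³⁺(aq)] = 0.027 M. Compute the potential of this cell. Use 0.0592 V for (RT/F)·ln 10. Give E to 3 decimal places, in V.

The Co³⁺/Co²⁺ couple has the more positive E°, so it is the cathode; Cd²⁺/Cd is the anode.
The standard potential is +1.811 − (−0.390) = +2.201 V and the balanced reaction transfers n = 2 electrons.
The balanced reaction is 2 Co³⁺(aq) + Cd(s) → 2 Co²⁺(aq) + Cd²⁺(aq), so Q = ([Co²⁺(aq)]^2·[Cd²⁺(aq)]) / [Co³⁺(aq)]^2 = 62.5 and log Q = 1.796.
Applying E = E° − (RT ln10/nF)·log Q gives +2.201 − (0.0592/2)(1.796) = +2.148 V.

+2.148 V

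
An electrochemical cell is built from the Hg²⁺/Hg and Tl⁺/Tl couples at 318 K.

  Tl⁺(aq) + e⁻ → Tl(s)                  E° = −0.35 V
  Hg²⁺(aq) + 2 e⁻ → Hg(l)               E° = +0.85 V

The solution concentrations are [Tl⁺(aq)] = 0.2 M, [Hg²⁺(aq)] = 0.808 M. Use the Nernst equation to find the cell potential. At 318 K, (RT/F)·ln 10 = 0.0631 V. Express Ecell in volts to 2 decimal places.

The Hg²⁺/Hg couple has the more positive E°, so it is the cathode; Tl⁺/Tl is the anode.
E°cell = E°cat − E°an = +0.85 − (−0.35) = +1.20 V; n = 2.
Balancing gives Hg²⁺(aq) + 2 Tl(s) → Hg(l) + 2 Tl⁺(aq); hence Q = [Tl⁺(aq)]^2 / [Hg²⁺(aq)] = 0.0495 (log Q = −1.305).
E = E° − (0.0631/n)·log Q = +1.20 − (0.0631/2)(−1.305) = +1.24 V.

+1.24 V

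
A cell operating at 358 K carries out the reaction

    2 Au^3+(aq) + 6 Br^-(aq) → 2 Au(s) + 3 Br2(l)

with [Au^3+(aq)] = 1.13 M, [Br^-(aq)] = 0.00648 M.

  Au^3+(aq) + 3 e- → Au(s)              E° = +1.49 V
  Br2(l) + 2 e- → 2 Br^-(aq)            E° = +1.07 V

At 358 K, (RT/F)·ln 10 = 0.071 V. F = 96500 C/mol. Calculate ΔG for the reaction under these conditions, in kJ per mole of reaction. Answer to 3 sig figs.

With Au³⁺/Au reduced at the cathode, E°cell = +1.49 − (+1.07) = +0.42 V and n = 6.
The reaction quotient is 1 / ([Au^3+(aq)]^2·[Br^-(aq)]^6) = 1.06×10^13; by Nernst, E = +0.42 − (0.071/6)(13.024) = +0.2659 V.
Then ΔG = −nFE = −6 × 96500 × +0.2659 J/mol = −154 kJ/mol.

−154 kJ/mol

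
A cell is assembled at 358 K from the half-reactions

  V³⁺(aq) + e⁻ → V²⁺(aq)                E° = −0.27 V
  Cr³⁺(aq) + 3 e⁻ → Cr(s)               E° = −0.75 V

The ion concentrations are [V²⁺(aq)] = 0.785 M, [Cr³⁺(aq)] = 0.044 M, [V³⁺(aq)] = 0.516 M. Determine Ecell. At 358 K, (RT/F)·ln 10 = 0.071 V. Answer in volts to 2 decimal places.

+0.50 V

V³⁺/V²⁺ is reduced (cathode, E° = −0.27 V) and Cr³⁺/Cr is oxidized (anode).
E°cell = −0.27 − (−0.75) = +0.48 V, with n = 3 electrons transferred.
For the overall reaction 3 V³⁺(aq) + Cr(s) → 3 V²⁺(aq) + Cr³⁺(aq), Q = ([V²⁺(aq)]^3·[Cr³⁺(aq)]) / [V³⁺(aq)]^3 = 0.155, giving log Q = −0.810.
E = E° − (0.071/n)·log Q = +0.48 − (0.071/3)(−0.810) = +0.50 V.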